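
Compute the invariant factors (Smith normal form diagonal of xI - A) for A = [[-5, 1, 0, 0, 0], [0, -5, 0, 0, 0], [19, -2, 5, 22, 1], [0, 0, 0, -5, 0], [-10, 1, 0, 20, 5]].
The Jordan structure of A has elementary divisors (x + 5)^2, (x + 5), (x - 5)^2. Arranging the block sizes at each eigenvalue in decreasing order and taking row products gives the invariant factors.

Invariant factors (smallest first, each dividing the next): x + 5, (x - 5)^2(x + 5)^2.

Check: the last factor (x - 5)^2(x + 5)^2 is the minimal polynomial, and the product (x - 5)^2(x + 5)^3 is the characteristic polynomial.

x + 5, (x - 5)^2(x + 5)^2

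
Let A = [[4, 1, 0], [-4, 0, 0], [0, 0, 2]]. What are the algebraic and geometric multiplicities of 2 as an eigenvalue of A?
The characteristic polynomial is (x - 2)^3, so the factor x - 2 appears with exponent 3: the algebraic multiplicity is 3.

rank(A - 2I) = 1, so the eigenspace has dimension 3 - 1 = 2: the geometric multiplicity is 2.

Since 2 < 3, A is not diagonalizable.

algebraic multiplicity 3, geometric multiplicity 2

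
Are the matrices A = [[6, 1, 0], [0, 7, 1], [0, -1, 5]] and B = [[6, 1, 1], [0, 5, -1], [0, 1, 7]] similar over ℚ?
No.

Both have characteristic polynomial (x - 6)^3, but the minimal polynomial of A is (x - 6)^3 while the minimal polynomial of B is (x - 6)^2. The minimal polynomial is a similarity invariant, so A and B are not similar.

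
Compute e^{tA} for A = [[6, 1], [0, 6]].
e^{tA} = [[e^{6*t}, t*e^{6*t}], [0, e^{6*t}]]

A has Jordan form J = [[6, 1], [0, 6]] with A = PJP^{-1}, so e^{tA} = P e^{tJ} P^{-1}.

For a Jordan block J_k(λ), e^{tJ_k(λ)} = e^{λt} · (I + tN + t^2 N^2/2! + ... + t^{k-1} N^{k-1}/(k-1)!) where N is the nilpotent superdiagonal part.

Assembling the blocks and conjugating back gives the entries of e^{tA} as shown above.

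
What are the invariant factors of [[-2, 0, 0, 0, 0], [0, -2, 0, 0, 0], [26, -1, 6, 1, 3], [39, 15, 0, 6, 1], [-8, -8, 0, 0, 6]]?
x + 2, (x - 6)^3(x + 2)

The Jordan structure of A has elementary divisors (x + 2), (x + 2), (x - 6)^3. Arranging the block sizes at each eigenvalue in decreasing order and taking row products gives the invariant factors.

Invariant factors (smallest first, each dividing the next): x + 2, (x - 6)^3(x + 2).

Check: the last factor (x - 6)^3(x + 2) is the minimal polynomial, and the product (x - 6)^3(x + 2)^2 is the characteristic polynomial.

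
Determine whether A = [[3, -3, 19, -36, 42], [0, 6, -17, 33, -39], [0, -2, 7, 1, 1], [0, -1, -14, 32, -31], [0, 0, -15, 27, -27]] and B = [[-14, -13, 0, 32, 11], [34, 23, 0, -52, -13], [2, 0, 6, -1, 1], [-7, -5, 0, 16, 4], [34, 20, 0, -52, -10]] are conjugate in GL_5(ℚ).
Two matrices over a field are similar if and only if they have the same invariant factors.

Both A and B have characteristic polynomial x(x - 6)^3(x - 3) and minimal polynomial x(x - 6)^3(x - 3). Computing further, both have invariant factors x(x - 6)^3(x - 3). Hence A and B are similar.

Yes.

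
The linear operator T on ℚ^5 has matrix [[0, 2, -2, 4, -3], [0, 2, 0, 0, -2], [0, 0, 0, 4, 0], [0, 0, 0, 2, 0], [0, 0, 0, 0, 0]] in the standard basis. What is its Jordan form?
The characteristic polynomial is det(xI - A) = x^3(x - 2)^2, so the eigenvalues are 0 (algebraic multiplicity 3), 2 (algebraic multiplicity 2).

For λ = 0: rank(A) = 3, rank(A^2) = 2. The eigenspace has dimension 5 - 3 = 2, so there are 2 Jordan blocks; the rank sequence gives block sizes [2, 1].

For λ = 2: rank(A - 2I) = 3. The eigenspace has dimension 5 - 3 = 2, so there are 2 Jordan blocks; the rank sequence gives block sizes [1, 1].

Assembling the blocks gives the Jordan form J above.

J = [[0, 1, 0, 0, 0], [0, 0, 0, 0, 0], [0, 0, 0, 0, 0], [0, 0, 0, 2, 0], [0, 0, 0, 0, 2]]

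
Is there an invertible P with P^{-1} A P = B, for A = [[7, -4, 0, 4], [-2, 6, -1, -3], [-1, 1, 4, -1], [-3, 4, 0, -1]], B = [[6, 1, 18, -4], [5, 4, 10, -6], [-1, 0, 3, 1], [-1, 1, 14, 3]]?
Two matrices over a field are similar if and only if they have the same invariant factors.

Both A and B have characteristic polynomial (x - 5)^2(x - 3)^2 and minimal polynomial (x - 5)^2(x - 3)^2. Computing further, both have invariant factors (x - 5)^2(x - 3)^2. Hence A and B are similar.

Yes.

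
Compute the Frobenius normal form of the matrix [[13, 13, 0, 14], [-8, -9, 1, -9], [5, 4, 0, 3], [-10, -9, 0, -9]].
The invariant factors of A (the non-unit diagonal entries of the Smith normal form of xI - A over ℚ[x]) are (x - 1)(x + 2)^3, each dividing the next. The characteristic polynomial is their product, (x - 1)(x + 2)^3.

The rational canonical form is the block-diagonal matrix of companion matrices C(f_i):
R = [[0, 0, 0, 8], [1, 0, 0, 4], [0, 1, 0, -6], [0, 0, 1, -5]].

R = [[0, 0, 0, 8], [1, 0, 0, 4], [0, 1, 0, -6], [0, 0, 1, -5]]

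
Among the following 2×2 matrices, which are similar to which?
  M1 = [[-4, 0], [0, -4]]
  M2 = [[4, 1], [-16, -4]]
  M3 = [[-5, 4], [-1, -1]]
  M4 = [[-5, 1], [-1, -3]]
Characteristic polynomials: χ_{M1} = (x + 4)^2, χ_{M2} = x^2, χ_{M3} = (x + 3)^2, χ_{M4} = (x + 4)^2.

{M1}: invariant factors x + 4, x + 4.

{M2}: invariant factors x^2.

{M3}: invariant factors (x + 3)^2.

{M4}: invariant factors (x + 4)^2.

Matrices are similar if and only if their invariant-factor lists agree; the partition into similarity classes is {M1}, {M2}, {M3}, {M4}.

4 classes: {M1}, {M2}, {M3}, {M4}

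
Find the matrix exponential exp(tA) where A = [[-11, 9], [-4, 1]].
e^{tA} = [[(1 - 6*t)*e^{-5*t}, 9*t*e^{-5*t}], [-4*t*e^{-5*t}, (6*t + 1)*e^{-5*t}]]

A has Jordan form J = [[-5, 1], [0, -5]] with A = PJP^{-1}, so e^{tA} = P e^{tJ} P^{-1}.

For a Jordan block J_k(λ), e^{tJ_k(λ)} = e^{λt} · (I + tN + t^2 N^2/2! + ... + t^{k-1} N^{k-1}/(k-1)!) where N is the nilpotent superdiagonal part.

Assembling the blocks and conjugating back gives the entries of e^{tA} as shown above.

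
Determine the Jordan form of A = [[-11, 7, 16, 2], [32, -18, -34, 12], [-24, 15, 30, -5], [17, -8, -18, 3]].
J = [[-4, 0, 0, 0], [0, -2, 0, 0], [0, 0, 5, 1], [0, 0, 0, 5]]

The characteristic polynomial is det(xI - A) = (x - 5)^2(x + 2)(x + 4), so the eigenvalues are -4 (algebraic multiplicity 1), -2 (algebraic multiplicity 1), 5 (algebraic multiplicity 2).

For λ = -4: algebraic multiplicity 1 gives one 1×1 block.

For λ = -2: algebraic multiplicity 1 gives one 1×1 block.

For λ = 5: rank(A - 5I) = 3, rank((A - 5I)^2) = 2. The eigenspace has dimension 4 - 3 = 1, so there is 1 Jordan block; the rank sequence gives block sizes [2].

Assembling the blocks gives the Jordan form J above.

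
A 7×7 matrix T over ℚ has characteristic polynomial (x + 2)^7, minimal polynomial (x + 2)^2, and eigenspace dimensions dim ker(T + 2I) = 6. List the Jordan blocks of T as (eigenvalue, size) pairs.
Jordan blocks: (-2, 2), (-2, 1), (-2, 1), (-2, 1), (-2, 1), (-2, 1)

λ = -2: algebraic multiplicity 7 (exponent in χ_T), largest block size 2 (exponent in m_T), 6 blocks (geometric multiplicity). These force block sizes [2, 1, 1, 1, 1, 1].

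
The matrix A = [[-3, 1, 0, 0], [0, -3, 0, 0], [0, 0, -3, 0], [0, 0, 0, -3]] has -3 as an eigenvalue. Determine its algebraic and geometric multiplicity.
algebraic multiplicity 4, geometric multiplicity 3

The characteristic polynomial is (x + 3)^4, so the factor x + 3 appears with exponent 4: the algebraic multiplicity is 4.

rank(A + 3I) = 1, so the eigenspace has dimension 4 - 1 = 3: the geometric multiplicity is 3.

Since 3 < 4, A is not diagonalizable.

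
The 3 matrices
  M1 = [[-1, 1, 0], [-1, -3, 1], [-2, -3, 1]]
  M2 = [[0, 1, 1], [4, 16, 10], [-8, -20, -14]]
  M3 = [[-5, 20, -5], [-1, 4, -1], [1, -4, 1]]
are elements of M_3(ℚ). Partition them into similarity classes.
Characteristic polynomials: χ_{M1} = (x + 1)^3, χ_{M2} = (x - 6)(x + 2)^2, χ_{M3} = x^3.

{M1}: invariant factors (x + 1)^3.

{M2}: invariant factors (x - 6)(x + 2)^2.

{M3}: invariant factors x, x^2.

Matrices are similar if and only if their invariant-factor lists agree; the partition into similarity classes is {M1}, {M2}, {M3}.

3 classes: {M1}, {M2}, {M3}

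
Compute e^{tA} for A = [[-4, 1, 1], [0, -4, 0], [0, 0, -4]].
e^{tA} = [[e^{-4*t}, t*e^{-4*t}, t*e^{-4*t}], [0, e^{-4*t}, 0], [0, 0, e^{-4*t}]]

A has Jordan form J = [[-4, 1, 0], [0, -4, 0], [0, 0, -4]] with A = PJP^{-1}, so e^{tA} = P e^{tJ} P^{-1}.

For a Jordan block J_k(λ), e^{tJ_k(λ)} = e^{λt} · (I + tN + t^2 N^2/2! + ... + t^{k-1} N^{k-1}/(k-1)!) where N is the nilpotent superdiagonal part.

Assembling the blocks and conjugating back gives the entries of e^{tA} as shown above.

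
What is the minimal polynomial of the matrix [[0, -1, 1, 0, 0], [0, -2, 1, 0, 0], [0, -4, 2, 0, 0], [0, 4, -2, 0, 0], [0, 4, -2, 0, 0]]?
m_A(x) = x^3

The characteristic polynomial factors as x^5. The minimal polynomial is ∏(x - λ)^{k_λ} where k_λ is the size of the largest Jordan block at λ.

For λ = 0: rank(A) = 2, and the largest Jordan block has size 3 (the smallest k with rank(A^k) = rank(A^(k+1))).

So m_A(x) = x^3.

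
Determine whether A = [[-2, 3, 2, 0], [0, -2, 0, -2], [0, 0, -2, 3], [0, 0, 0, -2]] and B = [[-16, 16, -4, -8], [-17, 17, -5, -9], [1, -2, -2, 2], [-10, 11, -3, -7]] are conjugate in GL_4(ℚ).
Two matrices over a field are similar if and only if they have the same invariant factors.

Both A and B have characteristic polynomial (x + 2)^4 and minimal polynomial (x + 2)^2. Computing further, both have invariant factors (x + 2)^2, (x + 2)^2. Hence A and B are similar.

Yes.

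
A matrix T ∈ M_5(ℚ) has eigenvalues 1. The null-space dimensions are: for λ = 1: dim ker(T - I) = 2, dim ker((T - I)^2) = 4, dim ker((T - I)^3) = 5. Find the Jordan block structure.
Jordan blocks: (1, 3), (1, 2)

λ = 1: successive nullity increments [2, 2, 1] count blocks of size ≥ k; block sizes are [3, 2].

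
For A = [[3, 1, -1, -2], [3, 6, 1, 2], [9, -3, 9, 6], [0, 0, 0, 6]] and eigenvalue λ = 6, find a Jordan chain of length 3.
v_1 = [[0, 1, 1, 0]]^T, v_2 = [[0, 1, 0, 0]]^T, v_3 = [[1, 0, -3, 0]]^T

We seek v_1 ∈ ker((A - 6I)^3) \ ker((A - 6I)^2), then set v_{i+1} = (A - 6I) v_i.

One such chain is v_1 = [[0, 1, 1, 0]]^T, v_2 = [[0, 1, 0, 0]]^T, v_3 = [[1, 0, -3, 0]]^T. Check: (A - 6I) v_3 = [[0, 0, 0, 0]]^T = 0.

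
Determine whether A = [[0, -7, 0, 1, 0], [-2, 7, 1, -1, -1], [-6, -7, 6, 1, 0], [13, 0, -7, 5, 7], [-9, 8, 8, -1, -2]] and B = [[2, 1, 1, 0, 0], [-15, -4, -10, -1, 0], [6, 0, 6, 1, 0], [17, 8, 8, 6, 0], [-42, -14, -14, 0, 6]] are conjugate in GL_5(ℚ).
Yes.

Two matrices over a field are similar if and only if they have the same invariant factors.

Both A and B have characteristic polynomial (x - 6)^3(x + 1)^2 and minimal polynomial (x - 6)^2(x + 1)^2. Computing further, both have invariant factors x - 6, (x - 6)^2(x + 1)^2. Hence A and B are similar.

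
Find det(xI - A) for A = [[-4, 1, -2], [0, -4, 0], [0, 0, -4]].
xI - A = [[x + 4, -1, 2], [0, x + 4, 0], [0, 0, x + 4]].

Expanding det(xI - A) along the first row:
det(xI - A) = + (x + 4)·det([[x + 4, 0], [0, x + 4]]) - (-1)·det([[0, 0], [0, x + 4]]) + (2)·det([[0, x + 4], [0, 0]]).

Evaluating gives χ_A(x) = x^3 + 12x^2 + 48x + 64 = (x + 4)^3.

χ_A(x) = (x + 4)^3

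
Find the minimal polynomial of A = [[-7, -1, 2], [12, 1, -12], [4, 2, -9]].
The characteristic polynomial factors as (x + 5)^3. The minimal polynomial is ∏(x - λ)^{k_λ} where k_λ is the size of the largest Jordan block at λ.

For λ = -5: rank(A + 5I) = 1, and the largest Jordan block has size 2 (the smallest k with rank((A + 5I)^k) = rank((A + 5I)^(k+1))).

So m_A(x) = (x + 5)^2.

m_A(x) = (x + 5)^2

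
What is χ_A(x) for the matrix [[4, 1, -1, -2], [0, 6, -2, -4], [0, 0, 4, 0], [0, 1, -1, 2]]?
xI - A = [[x - 4, -1, 1, 2], [0, x - 6, 2, 4], [0, 0, x - 4, 0], [0, -1, 1, x - 2]].

Expanding det(xI - A) along the first row:
det(xI - A) = + (x - 4)·det([[x - 6, 2, 4], [0, x - 4, 0], [-1, 1, x - 2]]) - (-1)·det([[0, 2, 4], [0, x - 4, 0], [0, 1, x - 2]]) + (1)·det([[0, x - 6, 4], [0, 0, 0], [0, -1, x - 2]]) - (2)·det([[0, x - 6, 2], [0, 0, x - 4], [0, -1, 1]]).

Evaluating gives χ_A(x) = x^4 - 16x^3 + 96x^2 - 256x + 256 = (x - 4)^4.

χ_A(x) = (x - 4)^4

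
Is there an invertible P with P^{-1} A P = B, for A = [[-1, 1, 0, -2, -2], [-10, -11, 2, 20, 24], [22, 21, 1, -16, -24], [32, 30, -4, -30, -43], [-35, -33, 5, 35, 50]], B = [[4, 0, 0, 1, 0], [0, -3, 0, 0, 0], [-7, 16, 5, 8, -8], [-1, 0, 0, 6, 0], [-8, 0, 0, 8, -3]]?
Both have characteristic polynomial (x - 5)^3(x + 3)^2, but the minimal polynomial of A is (x - 5)^3(x + 3)^2 while the minimal polynomial of B is (x - 5)^3(x + 3). The minimal polynomial is a similarity invariant, so A and B are not similar.

No.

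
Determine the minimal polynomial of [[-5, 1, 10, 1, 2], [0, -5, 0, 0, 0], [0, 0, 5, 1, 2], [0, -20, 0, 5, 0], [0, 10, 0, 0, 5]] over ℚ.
The characteristic polynomial factors as (x - 5)^3(x + 5)^2. The minimal polynomial is ∏(x - λ)^{k_λ} where k_λ is the size of the largest Jordan block at λ.

For λ = -5: rank(A + 5I) = 4, and the largest Jordan block has size 2 (the smallest k with rank((A + 5I)^k) = rank((A + 5I)^(k+1))).
For λ = 5: rank(A - 5I) = 3, and the largest Jordan block has size 2 (the smallest k with rank((A - 5I)^k) = rank((A - 5I)^(k+1))).

So m_A(x) = (x - 5)^2(x + 5)^2.

m_A(x) = (x - 5)^2(x + 5)^2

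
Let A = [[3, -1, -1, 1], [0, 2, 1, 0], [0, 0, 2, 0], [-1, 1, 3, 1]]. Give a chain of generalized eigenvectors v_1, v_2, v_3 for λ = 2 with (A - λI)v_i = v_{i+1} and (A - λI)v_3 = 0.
We seek v_1 ∈ ker((A - 2I)^3) \ ker((A - 2I)^2), then set v_{i+1} = (A - 2I) v_i.

One such chain is v_1 = [[0, 0, 1, 2]]^T, v_2 = [[1, 1, 0, 1]]^T, v_3 = [[1, 0, 0, -1]]^T. Check: (A - 2I) v_3 = [[0, 0, 0, 0]]^T = 0.

v_1 = [[0, 0, 1, 2]]^T, v_2 = [[1, 1, 0, 1]]^T, v_3 = [[1, 0, 0, -1]]^T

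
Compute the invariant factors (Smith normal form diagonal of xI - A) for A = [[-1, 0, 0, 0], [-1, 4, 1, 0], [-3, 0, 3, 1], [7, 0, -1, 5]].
(x - 4)^3(x + 1)

The Jordan structure of A has elementary divisors (x + 1), (x - 4)^3. Arranging the block sizes at each eigenvalue in decreasing order and taking row products gives the invariant factors.

Invariant factors (smallest first, each dividing the next): (x - 4)^3(x + 1).

Check: the last factor (x - 4)^3(x + 1) is the minimal polynomial, and the product (x - 4)^3(x + 1) is the characteristic polynomial.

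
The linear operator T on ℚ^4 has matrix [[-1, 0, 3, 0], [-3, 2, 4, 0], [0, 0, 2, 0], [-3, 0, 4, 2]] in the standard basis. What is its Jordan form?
J = [[-1, 0, 0, 0], [0, 2, 1, 0], [0, 0, 2, 0], [0, 0, 0, 2]]

The characteristic polynomial is det(xI - A) = (x - 2)^3(x + 1), so the eigenvalues are -1 (algebraic multiplicity 1), 2 (algebraic multiplicity 3).

For λ = -1: algebraic multiplicity 1 gives one 1×1 block.

For λ = 2: rank(A - 2I) = 2, rank((A - 2I)^2) = 1. The eigenspace has dimension 4 - 2 = 2, so there are 2 Jordan blocks; the rank sequence gives block sizes [2, 1].

Assembling the blocks gives the Jordan form J above.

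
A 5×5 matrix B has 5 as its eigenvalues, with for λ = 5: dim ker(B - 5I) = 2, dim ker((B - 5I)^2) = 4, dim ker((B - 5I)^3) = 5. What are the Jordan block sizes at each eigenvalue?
Jordan blocks: (5, 3), (5, 2)

λ = 5: successive nullity increments [2, 2, 1] count blocks of size ≥ k; block sizes are [3, 2].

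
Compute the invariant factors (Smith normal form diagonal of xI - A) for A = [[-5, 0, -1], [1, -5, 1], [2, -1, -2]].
(x + 4)^3

The Jordan structure of A has elementary divisors (x + 4)^3. Arranging the block sizes at each eigenvalue in decreasing order and taking row products gives the invariant factors.

Invariant factors (smallest first, each dividing the next): (x + 4)^3.

Check: the last factor (x + 4)^3 is the minimal polynomial, and the product (x + 4)^3 is the characteristic polynomial.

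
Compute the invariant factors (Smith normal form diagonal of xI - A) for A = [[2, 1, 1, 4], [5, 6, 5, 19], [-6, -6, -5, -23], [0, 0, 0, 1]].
(x - 1)^2, (x - 1)^2

The Jordan structure of A has elementary divisors (x - 1)^2, (x - 1)^2. Arranging the block sizes at each eigenvalue in decreasing order and taking row products gives the invariant factors.

Invariant factors (smallest first, each dividing the next): (x - 1)^2, (x - 1)^2.

Check: the last factor (x - 1)^2 is the minimal polynomial, and the product (x - 1)^4 is the characteristic polynomial.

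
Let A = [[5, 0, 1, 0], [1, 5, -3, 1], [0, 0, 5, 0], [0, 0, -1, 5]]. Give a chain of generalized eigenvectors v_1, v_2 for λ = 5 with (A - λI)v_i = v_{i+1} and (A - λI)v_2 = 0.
v_1 = [[1, 0, 1, 0]]^T, v_2 = [[1, -2, 0, -1]]^T

We seek v_1 ∈ ker((A - 5I)^2) \ ker(A - 5I), then set v_{i+1} = (A - 5I) v_i.

One such chain is v_1 = [[1, 0, 1, 0]]^T, v_2 = [[1, -2, 0, -1]]^T. Check: (A - 5I) v_2 = [[0, 0, 0, 0]]^T = 0.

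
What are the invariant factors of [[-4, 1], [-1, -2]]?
(x + 3)^2

The Jordan structure of A has elementary divisors (x + 3)^2. Arranging the block sizes at each eigenvalue in decreasing order and taking row products gives the invariant factors.

Invariant factors (smallest first, each dividing the next): (x + 3)^2.

Check: the last factor (x + 3)^2 is the minimal polynomial, and the product (x + 3)^2 is the characteristic polynomial.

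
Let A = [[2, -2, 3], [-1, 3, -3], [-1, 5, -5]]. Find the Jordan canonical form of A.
The characteristic polynomial is det(xI - A) = (x - 1)^2(x + 2), so the eigenvalues are -2 (algebraic multiplicity 1), 1 (algebraic multiplicity 2).

For λ = -2: algebraic multiplicity 1 gives one 1×1 block.

For λ = 1: rank(A - I) = 2, rank((A - I)^2) = 1. The eigenspace has dimension 3 - 2 = 1, so there is 1 Jordan block; the rank sequence gives block sizes [2].

Assembling the blocks gives the Jordan form J above.

J = [[-2, 0, 0], [0, 1, 1], [0, 0, 1]]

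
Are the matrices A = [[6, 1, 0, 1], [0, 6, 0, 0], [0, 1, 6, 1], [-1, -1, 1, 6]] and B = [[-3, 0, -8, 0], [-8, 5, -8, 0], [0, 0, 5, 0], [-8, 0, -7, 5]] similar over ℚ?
No.

trace(A) = 24 but trace(B) = 12. The trace is a similarity invariant, so A and B are not similar.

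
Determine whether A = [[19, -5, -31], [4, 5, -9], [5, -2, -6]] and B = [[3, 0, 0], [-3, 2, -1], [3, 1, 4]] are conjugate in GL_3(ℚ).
trace(A) = 18 but trace(B) = 9. The trace is a similarity invariant, so A and B are not similar.

No.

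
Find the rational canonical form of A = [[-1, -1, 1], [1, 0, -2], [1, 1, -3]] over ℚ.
R = [[0, 0, -2], [1, 0, -5], [0, 1, -4]]

The invariant factors of A (the non-unit diagonal entries of the Smith normal form of xI - A over ℚ[x]) are (x + 1)^2(x + 2), each dividing the next. The characteristic polynomial is their product, (x + 1)^2(x + 2).

The rational canonical form is the block-diagonal matrix of companion matrices C(f_i):
R = [[0, 0, -2], [1, 0, -5], [0, 1, -4]].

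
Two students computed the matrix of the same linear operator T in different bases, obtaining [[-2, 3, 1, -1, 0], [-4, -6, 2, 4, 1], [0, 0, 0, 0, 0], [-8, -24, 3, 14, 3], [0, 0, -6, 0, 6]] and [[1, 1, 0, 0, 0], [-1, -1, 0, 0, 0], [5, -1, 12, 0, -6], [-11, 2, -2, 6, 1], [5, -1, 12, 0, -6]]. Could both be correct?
Both have characteristic polynomial x^3(x - 6)^2, but the minimal polynomial of A is x^3(x - 6)^2 while the minimal polynomial of B is x^2(x - 6)^2. The minimal polynomial is a similarity invariant, so A and B are not similar.

No.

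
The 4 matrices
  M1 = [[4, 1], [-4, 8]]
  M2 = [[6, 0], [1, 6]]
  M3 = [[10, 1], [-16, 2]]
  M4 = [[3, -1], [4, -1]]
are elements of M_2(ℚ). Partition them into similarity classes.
Characteristic polynomials: χ_{M1} = (x - 6)^2, χ_{M2} = (x - 6)^2, χ_{M3} = (x - 6)^2, χ_{M4} = (x - 1)^2.

{M1, M2, M3}: invariant factors (x - 6)^2.

{M4}: invariant factors (x - 1)^2.

Matrices are similar if and only if their invariant-factor lists agree; the partition into similarity classes is {M1, M2, M3}, {M4}.

2 classes: {M1, M2, M3}, {M4}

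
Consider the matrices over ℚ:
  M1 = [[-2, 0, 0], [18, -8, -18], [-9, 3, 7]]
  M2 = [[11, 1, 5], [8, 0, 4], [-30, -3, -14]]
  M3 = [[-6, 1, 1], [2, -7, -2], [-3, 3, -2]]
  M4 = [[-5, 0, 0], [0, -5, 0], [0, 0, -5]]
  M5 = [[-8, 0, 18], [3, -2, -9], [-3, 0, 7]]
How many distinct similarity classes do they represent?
4 classes: {M1, M5}, {M2}, {M3}, {M4}

Characteristic polynomials: χ_{M1} = (x - 1)(x + 2)^2, χ_{M2} = (x - 1)(x + 2)^2, χ_{M3} = (x + 5)^3, χ_{M4} = (x + 5)^3, χ_{M5} = (x - 1)(x + 2)^2.

{M1, M5}: invariant factors x + 2, (x - 1)(x + 2).

{M2}: invariant factors (x - 1)(x + 2)^2.

{M3}: invariant factors x + 5, (x + 5)^2.

{M4}: invariant factors x + 5, x + 5, x + 5.

Matrices are similar if and only if their invariant-factor lists agree; the partition into similarity classes is {M1, M5}, {M2}, {M3}, {M4}.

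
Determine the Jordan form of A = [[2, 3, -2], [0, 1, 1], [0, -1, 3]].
J = [[2, 1, 0], [0, 2, 1], [0, 0, 2]]

The characteristic polynomial is det(xI - A) = (x - 2)^3, so the eigenvalues are 2 (algebraic multiplicity 3).

For λ = 2: rank(A - 2I) = 2, rank((A - 2I)^2) = 1, rank((A - 2I)^3) = 0. The eigenspace has dimension 3 - 2 = 1, so there is 1 Jordan block; the rank sequence gives block sizes [3].

Assembling the blocks gives the Jordan form J above.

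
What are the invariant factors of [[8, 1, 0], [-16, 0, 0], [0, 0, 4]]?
The Jordan structure of A has elementary divisors (x - 4)^2, (x - 4). Arranging the block sizes at each eigenvalue in decreasing order and taking row products gives the invariant factors.

Invariant factors (smallest first, each dividing the next): x - 4, (x - 4)^2.

Check: the last factor (x - 4)^2 is the minimal polynomial, and the product (x - 4)^3 is the characteristic polynomial.

x - 4, (x - 4)^2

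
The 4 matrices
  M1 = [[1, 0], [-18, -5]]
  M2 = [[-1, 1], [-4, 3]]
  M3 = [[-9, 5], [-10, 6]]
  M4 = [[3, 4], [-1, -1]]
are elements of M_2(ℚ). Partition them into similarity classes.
Characteristic polynomials: χ_{M1} = (x - 1)(x + 5), χ_{M2} = (x - 1)^2, χ_{M3} = (x - 1)(x + 4), χ_{M4} = (x - 1)^2.

{M1}: invariant factors (x - 1)(x + 5).

{M2, M4}: invariant factors (x - 1)^2.

{M3}: invariant factors (x - 1)(x + 4).

Matrices are similar if and only if their invariant-factor lists agree; the partition into similarity classes is {M1}, {M2, M4}, {M3}.

3 classes: {M1}, {M2, M4}, {M3}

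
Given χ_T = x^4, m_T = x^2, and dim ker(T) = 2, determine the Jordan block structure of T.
Jordan blocks: (0, 2), (0, 2)

λ = 0: algebraic multiplicity 4 (exponent in χ_T), largest block size 2 (exponent in m_T), 2 blocks (geometric multiplicity). These force block sizes [2, 2].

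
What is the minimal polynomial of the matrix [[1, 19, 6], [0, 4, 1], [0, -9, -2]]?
m_A(x) = (x - 1)^3

The characteristic polynomial factors as (x - 1)^3. The minimal polynomial is ∏(x - λ)^{k_λ} where k_λ is the size of the largest Jordan block at λ.

For λ = 1: rank(A - I) = 2, and the largest Jordan block has size 3 (the smallest k with rank((A - I)^k) = rank((A - I)^(k+1))).

So m_A(x) = (x - 1)^3.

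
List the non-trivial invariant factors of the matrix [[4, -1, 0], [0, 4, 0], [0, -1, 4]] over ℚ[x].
The Jordan structure of A has elementary divisors (x - 4)^2, (x - 4). Arranging the block sizes at each eigenvalue in decreasing order and taking row products gives the invariant factors.

Invariant factors (smallest first, each dividing the next): x - 4, (x - 4)^2.

Check: the last factor (x - 4)^2 is the minimal polynomial, and the product (x - 4)^3 is the characteristic polynomial.

x - 4, (x - 4)^2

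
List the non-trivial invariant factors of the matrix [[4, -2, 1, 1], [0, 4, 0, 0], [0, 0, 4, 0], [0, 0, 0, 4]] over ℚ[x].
x - 4, x - 4, (x - 4)^2

The Jordan structure of A has elementary divisors (x - 4)^2, (x - 4), (x - 4). Arranging the block sizes at each eigenvalue in decreasing order and taking row products gives the invariant factors.

Invariant factors (smallest first, each dividing the next): x - 4, x - 4, (x - 4)^2.

Check: the last factor (x - 4)^2 is the minimal polynomial, and the product (x - 4)^4 is the characteristic polynomial.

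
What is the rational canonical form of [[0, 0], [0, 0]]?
R = [[0, 0], [0, 0]]

The invariant factors of A (the non-unit diagonal entries of the Smith normal form of xI - A over ℚ[x]) are x, x, each dividing the next. The characteristic polynomial is their product, x^2.

The rational canonical form is the block-diagonal matrix of companion matrices C(f_i):
R = [[0, 0], [0, 0]].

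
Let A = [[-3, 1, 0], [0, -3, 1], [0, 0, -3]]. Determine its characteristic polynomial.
xI - A = [[x + 3, -1, 0], [0, x + 3, -1], [0, 0, x + 3]].

Expanding det(xI - A) along the first row:
det(xI - A) = + (x + 3)·det([[x + 3, -1], [0, x + 3]]) - (-1)·det([[0, -1], [0, x + 3]]) + (0)·det([[0, x + 3], [0, 0]]).

Evaluating gives χ_A(x) = x^3 + 9x^2 + 27x + 27 = (x + 3)^3.

χ_A(x) = (x + 3)^3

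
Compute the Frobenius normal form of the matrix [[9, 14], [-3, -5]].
R = [[0, 3], [1, 4]]

The invariant factors of A (the non-unit diagonal entries of the Smith normal form of xI - A over ℚ[x]) are x^2 - 4x - 3, each dividing the next. The characteristic polynomial is their product, x^2 - 4x - 3.

The rational canonical form is the block-diagonal matrix of companion matrices C(f_i):
R = [[0, 3], [1, 4]].

Note the characteristic polynomial does not split into linear factors over ℚ, so A has no Jordan form over ℚ; the rational canonical form exists over any field.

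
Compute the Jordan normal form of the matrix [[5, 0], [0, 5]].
J = [[5, 0], [0, 5]]

The characteristic polynomial is det(xI - A) = (x - 5)^2, so the eigenvalues are 5 (algebraic multiplicity 2).

For λ = 5: rank(A - 5I) = 0. The eigenspace has dimension 2 - 0 = 2, so there are 2 Jordan blocks; the rank sequence gives block sizes [1, 1].

Assembling the blocks gives the Jordan form J above.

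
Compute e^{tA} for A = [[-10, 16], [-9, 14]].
A has Jordan form J = [[2, 1], [0, 2]] with A = PJP^{-1}, so e^{tA} = P e^{tJ} P^{-1}.

For a Jordan block J_k(λ), e^{tJ_k(λ)} = e^{λt} · (I + tN + t^2 N^2/2! + ... + t^{k-1} N^{k-1}/(k-1)!) where N is the nilpotent superdiagonal part.

Assembling the blocks and conjugating back gives the entries of e^{tA} as shown above.

e^{tA} = [[(1 - 12*t)*e^{2*t}, 16*t*e^{2*t}], [-9*t*e^{2*t}, (12*t + 1)*e^{2*t}]]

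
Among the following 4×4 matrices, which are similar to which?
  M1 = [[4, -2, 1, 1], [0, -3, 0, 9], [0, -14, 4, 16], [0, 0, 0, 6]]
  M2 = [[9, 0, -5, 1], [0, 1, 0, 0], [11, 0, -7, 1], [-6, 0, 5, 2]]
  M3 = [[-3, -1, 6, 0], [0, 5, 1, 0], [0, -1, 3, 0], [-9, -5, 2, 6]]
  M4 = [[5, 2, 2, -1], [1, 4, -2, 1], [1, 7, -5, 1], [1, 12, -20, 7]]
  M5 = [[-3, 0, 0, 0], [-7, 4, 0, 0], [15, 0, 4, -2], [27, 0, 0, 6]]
Characteristic polynomials: χ_{M1} = (x - 6)(x - 4)^2(x + 3), χ_{M2} = (x - 3)^2(x - 1)(x + 2), χ_{M3} = (x - 6)(x - 4)^2(x + 3), χ_{M4} = (x - 6)(x - 4)^2(x + 3), χ_{M5} = (x - 6)(x - 4)^2(x + 3).

{M1, M3, M4}: invariant factors (x - 6)(x - 4)^2(x + 3).

{M2}: invariant factors (x - 3)^2(x - 1)(x + 2).

{M5}: invariant factors x - 4, (x - 6)(x - 4)(x + 3).

Matrices are similar if and only if their invariant-factor lists agree; the partition into similarity classes is {M1, M3, M4}, {M2}, {M5}.

3 classes: {M1, M3, M4}, {M2}, {M5}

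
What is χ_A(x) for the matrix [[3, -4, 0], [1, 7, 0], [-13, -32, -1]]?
χ_A(x) = (x - 5)^2(x + 1)

xI - A = [[x - 3, 4, 0], [-1, x - 7, 0], [13, 32, x + 1]].

Expanding det(xI - A) along the first row:
det(xI - A) = + (x - 3)·det([[x - 7, 0], [32, x + 1]]) - (4)·det([[-1, 0], [13, x + 1]]) + (0)·det([[-1, x - 7], [13, 32]]).

Evaluating gives χ_A(x) = x^3 - 9x^2 + 15x + 25 = (x - 5)^2(x + 1).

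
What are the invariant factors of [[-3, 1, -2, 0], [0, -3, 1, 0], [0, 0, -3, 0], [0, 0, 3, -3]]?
x + 3, (x + 3)^3

The Jordan structure of A has elementary divisors (x + 3)^3, (x + 3). Arranging the block sizes at each eigenvalue in decreasing order and taking row products gives the invariant factors.

Invariant factors (smallest first, each dividing the next): x + 3, (x + 3)^3.

Check: the last factor (x + 3)^3 is the minimal polynomial, and the product (x + 3)^4 is the characteristic polynomial.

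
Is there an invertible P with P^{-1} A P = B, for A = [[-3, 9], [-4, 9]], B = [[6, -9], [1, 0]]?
Two matrices over a field are similar if and only if they have the same invariant factors.

Both A and B have characteristic polynomial (x - 3)^2 and minimal polynomial (x - 3)^2. Computing further, both have invariant factors (x - 3)^2. Hence A and B are similar.

Yes.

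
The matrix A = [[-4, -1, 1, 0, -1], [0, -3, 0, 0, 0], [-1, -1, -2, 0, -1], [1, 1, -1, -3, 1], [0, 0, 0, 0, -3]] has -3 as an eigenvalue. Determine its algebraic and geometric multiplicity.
The characteristic polynomial is (x + 3)^5, so the factor x + 3 appears with exponent 5: the algebraic multiplicity is 5.

rank(A + 3I) = 1, so the eigenspace has dimension 5 - 1 = 4: the geometric multiplicity is 4.

Since 4 < 5, A is not diagonalizable.

algebraic multiplicity 5, geometric multiplicity 4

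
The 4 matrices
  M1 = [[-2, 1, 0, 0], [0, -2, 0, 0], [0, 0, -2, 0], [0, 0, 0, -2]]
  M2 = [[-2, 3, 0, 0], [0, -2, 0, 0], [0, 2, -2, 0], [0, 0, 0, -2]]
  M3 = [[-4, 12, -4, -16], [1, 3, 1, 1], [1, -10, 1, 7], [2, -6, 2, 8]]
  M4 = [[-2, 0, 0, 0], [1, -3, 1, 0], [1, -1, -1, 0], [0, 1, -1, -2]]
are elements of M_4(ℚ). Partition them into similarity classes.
Characteristic polynomials: χ_{M1} = (x + 2)^4, χ_{M2} = (x + 2)^4, χ_{M3} = x(x - 6)(x - 1)^2, χ_{M4} = (x + 2)^4.

{M1, M2}: invariant factors x + 2, x + 2, (x + 2)^2.

{M3}: invariant factors x(x - 6)(x - 1)^2.

{M4}: invariant factors (x + 2)^2, (x + 2)^2.

Matrices are similar if and only if their invariant-factor lists agree; the partition into similarity classes is {M1, M2}, {M3}, {M4}.

3 classes: {M1, M2}, {M3}, {M4}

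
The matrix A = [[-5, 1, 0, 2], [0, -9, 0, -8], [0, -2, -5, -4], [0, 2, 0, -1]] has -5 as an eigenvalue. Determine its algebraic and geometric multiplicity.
algebraic multiplicity 4, geometric multiplicity 3

The characteristic polynomial is (x + 5)^4, so the factor x + 5 appears with exponent 4: the algebraic multiplicity is 4.

rank(A + 5I) = 1, so the eigenspace has dimension 4 - 1 = 3: the geometric multiplicity is 3.

Since 3 < 4, A is not diagonalizable.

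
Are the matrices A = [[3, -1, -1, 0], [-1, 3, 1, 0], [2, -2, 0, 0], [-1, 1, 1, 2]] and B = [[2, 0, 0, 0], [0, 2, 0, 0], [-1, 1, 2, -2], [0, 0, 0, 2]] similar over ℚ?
Two matrices over a field are similar if and only if they have the same invariant factors.

Both A and B have characteristic polynomial (x - 2)^4 and minimal polynomial (x - 2)^2. Computing further, both have invariant factors x - 2, x - 2, (x - 2)^2. Hence A and B are similar.

Yes.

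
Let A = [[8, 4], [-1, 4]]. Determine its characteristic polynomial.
χ_A(x) = (x - 6)^2

xI - A = [[x - 8, -4], [1, x - 4]].

Expanding det(xI - A) along the first row:
det(xI - A) = + (x - 8)·det([[x - 4]]) - (-4)·det([[1]]).

Evaluating gives χ_A(x) = x^2 - 12x + 36 = (x - 6)^2.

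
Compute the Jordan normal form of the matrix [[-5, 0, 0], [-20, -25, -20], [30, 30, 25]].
The characteristic polynomial is det(xI - A) = (x - 5)(x + 5)^2, so the eigenvalues are -5 (algebraic multiplicity 2), 5 (algebraic multiplicity 1).

For λ = -5: rank(A + 5I) = 1. The eigenspace has dimension 3 - 1 = 2, so there are 2 Jordan blocks; the rank sequence gives block sizes [1, 1].

For λ = 5: algebraic multiplicity 1 gives one 1×1 block.

Assembling the blocks gives the Jordan form J above.

J = [[-5, 0, 0], [0, -5, 0], [0, 0, 5]]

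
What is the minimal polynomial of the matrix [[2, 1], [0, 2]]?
m_A(x) = (x - 2)^2

The characteristic polynomial factors as (x - 2)^2. The minimal polynomial is ∏(x - λ)^{k_λ} where k_λ is the size of the largest Jordan block at λ.

For λ = 2: rank(A - 2I) = 1, and the largest Jordan block has size 2 (the smallest k with rank((A - 2I)^k) = rank((A - 2I)^(k+1))).

So m_A(x) = (x - 2)^2.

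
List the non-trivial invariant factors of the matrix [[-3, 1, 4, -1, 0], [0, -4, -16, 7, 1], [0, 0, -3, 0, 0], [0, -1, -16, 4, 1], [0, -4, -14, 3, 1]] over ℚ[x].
The Jordan structure of A has elementary divisors (x + 3)^2, (x + 3), (x - 2)^2. Arranging the block sizes at each eigenvalue in decreasing order and taking row products gives the invariant factors.

Invariant factors (smallest first, each dividing the next): x + 3, (x - 2)^2(x + 3)^2.

Check: the last factor (x - 2)^2(x + 3)^2 is the minimal polynomial, and the product (x - 2)^2(x + 3)^3 is the characteristic polynomial.

x + 3, (x - 2)^2(x + 3)^2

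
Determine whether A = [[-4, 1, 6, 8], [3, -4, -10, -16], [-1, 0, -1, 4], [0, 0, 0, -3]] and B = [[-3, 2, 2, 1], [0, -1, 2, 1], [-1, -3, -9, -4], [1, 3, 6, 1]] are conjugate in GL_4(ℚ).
Yes.

Two matrices over a field are similar if and only if they have the same invariant factors.

Both A and B have characteristic polynomial (x + 3)^4 and minimal polynomial (x + 3)^3. Computing further, both have invariant factors x + 3, (x + 3)^3. Hence A and B are similar.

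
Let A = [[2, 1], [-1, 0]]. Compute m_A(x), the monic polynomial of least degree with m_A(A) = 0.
m_A(x) = (x - 1)^2

The characteristic polynomial factors as (x - 1)^2. The minimal polynomial is ∏(x - λ)^{k_λ} where k_λ is the size of the largest Jordan block at λ.

For λ = 1: rank(A - I) = 1, and the largest Jordan block has size 2 (the smallest k with rank((A - I)^k) = rank((A - I)^(k+1))).

So m_A(x) = (x - 1)^2.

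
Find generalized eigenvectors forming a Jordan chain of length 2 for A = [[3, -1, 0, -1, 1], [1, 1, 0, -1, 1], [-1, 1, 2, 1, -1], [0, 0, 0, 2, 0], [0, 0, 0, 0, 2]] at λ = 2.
v_1 = [[0, 1, 0, -1, 1]]^T, v_2 = [[1, 1, -1, 0, 0]]^T

We seek v_1 ∈ ker((A - 2I)^2) \ ker(A - 2I), then set v_{i+1} = (A - 2I) v_i.

One such chain is v_1 = [[0, 1, 0, -1, 1]]^T, v_2 = [[1, 1, -1, 0, 0]]^T. Check: (A - 2I) v_2 = [[0, 0, 0, 0, 0]]^T = 0.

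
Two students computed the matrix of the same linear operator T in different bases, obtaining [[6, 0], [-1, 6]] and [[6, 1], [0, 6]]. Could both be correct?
Yes.

Two matrices over a field are similar if and only if they have the same invariant factors.

Both A and B have characteristic polynomial (x - 6)^2 and minimal polynomial (x - 6)^2. Computing further, both have invariant factors (x - 6)^2. Hence A and B are similar.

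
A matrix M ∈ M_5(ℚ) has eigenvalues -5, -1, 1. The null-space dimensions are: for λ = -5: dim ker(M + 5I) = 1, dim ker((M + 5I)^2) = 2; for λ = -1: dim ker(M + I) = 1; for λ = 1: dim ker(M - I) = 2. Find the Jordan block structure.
λ = -5: successive nullity increments [1, 1] count blocks of size ≥ k; block sizes are [2].
λ = -1: successive nullity increments [1] count blocks of size ≥ k; block sizes are [1].
λ = 1: successive nullity increments [2] count blocks of size ≥ k; block sizes are [1, 1].

Jordan blocks: (-5, 2), (-1, 1), (1, 1), (1, 1)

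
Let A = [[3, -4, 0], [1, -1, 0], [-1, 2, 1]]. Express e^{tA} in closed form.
A has Jordan form J = [[1, 1, 0], [0, 1, 0], [0, 0, 1]] with A = PJP^{-1}, so e^{tA} = P e^{tJ} P^{-1}.

For a Jordan block J_k(λ), e^{tJ_k(λ)} = e^{λt} · (I + tN + t^2 N^2/2! + ... + t^{k-1} N^{k-1}/(k-1)!) where N is the nilpotent superdiagonal part.

Assembling the blocks and conjugating back gives the entries of e^{tA} as shown above.

e^{tA} = [[(2*t + 1)*e^{t}, -4*t*e^{t}, 0], [t*e^{t}, (1 - 2*t)*e^{t}, 0], [-t*e^{t}, 2*t*e^{t}, e^{t}]]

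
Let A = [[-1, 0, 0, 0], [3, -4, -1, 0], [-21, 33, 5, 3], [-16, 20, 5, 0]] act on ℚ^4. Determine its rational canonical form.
The invariant factors of A (the non-unit diagonal entries of the Smith normal form of xI - A over ℚ[x]) are x + 1, x(x - 2)(x + 1), each dividing the next. The characteristic polynomial is their product, x(x - 2)(x + 1)^2.

The rational canonical form is the block-diagonal matrix of companion matrices C(f_i):
R = [[-1, 0, 0, 0], [0, 0, 0, 0], [0, 1, 0, 2], [0, 0, 1, 1]].

R = [[-1, 0, 0, 0], [0, 0, 0, 0], [0, 1, 0, 2], [0, 0, 1, 1]]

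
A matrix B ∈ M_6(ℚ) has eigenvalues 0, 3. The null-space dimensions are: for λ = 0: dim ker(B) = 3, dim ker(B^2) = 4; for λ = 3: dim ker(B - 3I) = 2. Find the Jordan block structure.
λ = 0: successive nullity increments [3, 1] count blocks of size ≥ k; block sizes are [2, 1, 1].
λ = 3: successive nullity increments [2] count blocks of size ≥ k; block sizes are [1, 1].

Jordan blocks: (0, 2), (0, 1), (0, 1), (3, 1), (3, 1)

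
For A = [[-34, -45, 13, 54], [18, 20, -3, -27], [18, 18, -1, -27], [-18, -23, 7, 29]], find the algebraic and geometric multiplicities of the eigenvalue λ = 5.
algebraic multiplicity 2, geometric multiplicity 1

The characteristic polynomial is (x - 5)^2(x - 2)^2, so the factor x - 5 appears with exponent 2: the algebraic multiplicity is 2.

rank(A - 5I) = 3, so the eigenspace has dimension 4 - 3 = 1: the geometric multiplicity is 1.

Since 1 < 2, A is not diagonalizable.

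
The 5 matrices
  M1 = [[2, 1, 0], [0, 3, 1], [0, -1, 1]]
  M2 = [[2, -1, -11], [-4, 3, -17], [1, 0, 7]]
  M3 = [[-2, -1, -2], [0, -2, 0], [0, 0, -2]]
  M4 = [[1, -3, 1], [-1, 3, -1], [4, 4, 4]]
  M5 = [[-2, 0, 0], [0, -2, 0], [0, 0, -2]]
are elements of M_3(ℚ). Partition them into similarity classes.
5 classes: {M1}, {M2}, {M3}, {M4}, {M5}

Characteristic polynomials: χ_{M1} = (x - 2)^3, χ_{M2} = (x - 4)^3, χ_{M3} = (x + 2)^3, χ_{M4} = x(x - 4)^2, χ_{M5} = (x + 2)^3.

{M1}: invariant factors (x - 2)^3.

{M2}: invariant factors (x - 4)^3.

{M3}: invariant factors x + 2, (x + 2)^2.

{M4}: invariant factors x(x - 4)^2.

{M5}: invariant factors x + 2, x + 2, x + 2.

Matrices are similar if and only if their invariant-factor lists agree; the partition into similarity classes is {M1}, {M2}, {M3}, {M4}, {M5}.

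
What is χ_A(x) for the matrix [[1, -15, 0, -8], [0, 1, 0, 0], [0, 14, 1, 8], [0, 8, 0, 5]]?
χ_A(x) = (x - 5)(x - 1)^3

xI - A = [[x - 1, 15, 0, 8], [0, x - 1, 0, 0], [0, -14, x - 1, -8], [0, -8, 0, x - 5]].

Expanding det(xI - A) along the first row:
det(xI - A) = + (x - 1)·det([[x - 1, 0, 0], [-14, x - 1, -8], [-8, 0, x - 5]]) - (15)·det([[0, 0, 0], [0, x - 1, -8], [0, 0, x - 5]]) + (0)·det([[0, x - 1, 0], [0, -14, -8], [0, -8, x - 5]]) - (8)·det([[0, x - 1, 0], [0, -14, x - 1], [0, -8, 0]]).

Evaluating gives χ_A(x) = x^4 - 8x^3 + 18x^2 - 16x + 5 = (x - 5)(x - 1)^3.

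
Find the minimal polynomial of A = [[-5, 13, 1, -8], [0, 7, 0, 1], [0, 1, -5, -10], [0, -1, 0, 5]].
The characteristic polynomial factors as (x - 6)^2(x + 5)^2. The minimal polynomial is ∏(x - λ)^{k_λ} where k_λ is the size of the largest Jordan block at λ.

For λ = -5: rank(A + 5I) = 3, and the largest Jordan block has size 2 (the smallest k with rank((A + 5I)^k) = rank((A + 5I)^(k+1))).
For λ = 6: rank(A - 6I) = 3, and the largest Jordan block has size 2 (the smallest k with rank((A - 6I)^k) = rank((A - 6I)^(k+1))).

So m_A(x) = (x - 6)^2(x + 5)^2.

m_A(x) = (x - 6)^2(x + 5)^2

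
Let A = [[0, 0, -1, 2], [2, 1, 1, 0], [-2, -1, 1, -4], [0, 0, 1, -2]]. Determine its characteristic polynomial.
χ_A(x) = x^4

xI - A = [[x, 0, 1, -2], [-2, x - 1, -1, 0], [2, 1, x - 1, 4], [0, 0, -1, x + 2]].

Expanding det(xI - A) along the first row:
det(xI - A) = + (x)·det([[x - 1, -1, 0], [1, x - 1, 4], [0, -1, x + 2]]) - (0)·det([[-2, -1, 0], [2, x - 1, 4], [0, -1, x + 2]]) + (1)·det([[-2, x - 1, 0], [2, 1, 4], [0, 0, x + 2]]) - (-2)·det([[-2, x - 1, -1], [2, 1, x - 1], [0, 0, -1]]).

Evaluating gives χ_A(x) = x^4.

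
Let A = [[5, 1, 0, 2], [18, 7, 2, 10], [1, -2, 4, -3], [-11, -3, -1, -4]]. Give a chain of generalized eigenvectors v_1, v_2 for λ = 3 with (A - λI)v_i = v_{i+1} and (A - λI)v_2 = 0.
We seek v_1 ∈ ker((A - 3I)^2) \ ker(A - 3I), then set v_{i+1} = (A - 3I) v_i.

One such chain is v_1 = [[0, 1, 0, 0]]^T, v_2 = [[1, 4, -2, -3]]^T. Check: (A - 3I) v_2 = [[0, 0, 0, 0]]^T = 0.

v_1 = [[0, 1, 0, 0]]^T, v_2 = [[1, 4, -2, -3]]^T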